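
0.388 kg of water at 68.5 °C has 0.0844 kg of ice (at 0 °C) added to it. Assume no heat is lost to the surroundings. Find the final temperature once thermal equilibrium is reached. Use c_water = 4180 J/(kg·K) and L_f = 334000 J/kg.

T_f ≈ 42.0 °C

Sum of m c ΔT and latent-heat terms is zero:
latent heat to melt: 0.0844×334000 = 28190; meltwater 0→T: 0.0844×4180×T = 352.79 T; water: 1621.8(T − 68.5)
1974.6 T = 111096 − 28190 = 82906
T ≈ 41.99 °C — above 0 °C, consistent with complete melting.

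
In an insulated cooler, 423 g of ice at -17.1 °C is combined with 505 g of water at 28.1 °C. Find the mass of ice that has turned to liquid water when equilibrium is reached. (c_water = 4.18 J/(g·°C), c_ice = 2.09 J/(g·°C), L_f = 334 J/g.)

m_melted ≈ 132 g

Water can give up m c ΔT = 505×4.18×28.1 = 59316 J before reaching 0 °C.
Of that, 423×2.09×17.1 = 15118 J goes to bring the ice to 0 °C, leaving 44199 J.
To melt every bit of ice: 423×334 = 141282 J.
44199 J < 141282 J, so only part of the ice melts and the system sits at 0 °C.
m_melt = 44199 / L_f = 132.3 g.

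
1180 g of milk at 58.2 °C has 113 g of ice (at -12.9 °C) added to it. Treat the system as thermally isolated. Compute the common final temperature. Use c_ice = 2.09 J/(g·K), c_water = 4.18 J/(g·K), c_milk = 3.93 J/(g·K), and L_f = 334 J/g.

T_f ≈ 44.8 °C

Energy balance with sensible and latent terms:
warm ice to 0 °C: 113·2.09·(0 − (-12.9)) = 3046.6
  latent heat to melt: 113·334 = 37742
  warm the meltwater: 472.34 T
  milk cools: 1180·3.93·(T − 58.2) = 4637.4(T − 58.2)
5109.7 T = 269897 − 40789 = 229108
T ≈ 44.84 °C — above 0 °C, consistent with complete melting.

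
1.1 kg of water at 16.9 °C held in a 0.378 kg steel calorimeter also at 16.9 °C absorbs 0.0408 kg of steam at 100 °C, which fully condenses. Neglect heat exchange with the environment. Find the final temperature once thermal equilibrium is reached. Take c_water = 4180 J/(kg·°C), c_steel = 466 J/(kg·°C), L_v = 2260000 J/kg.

T_f ≈ 38.4 °C

Energy balance with sensible and latent terms:
condense steam: −0.0408×2260000 = −92208
  condensate cools 100→T: 0.0408×4180×(T − 100) = 170.54(T − 100)
  original water: 4598(T − 16.9)
  steel cup: 0.378×466×(T − 16.9) = 176.15(T − 16.9)
4944.7 T = 92208 + 17054 + 80683 = 189946
T ≈ 38.41 °C, under the boiling point, so the assumption holds.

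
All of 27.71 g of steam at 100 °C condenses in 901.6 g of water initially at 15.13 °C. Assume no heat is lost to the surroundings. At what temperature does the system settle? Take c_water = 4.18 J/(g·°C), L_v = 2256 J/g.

T_f ≈ 33.8 °C

Let T be the final temperature. ΣQ_i = 0:
condense steam: −27.71·2256 = −62514
  condensed water 100 °C→T: 115.83(T − 100)
  original water: 3768.7(T − 15.13)
3884.5 T = 62514 + 11583 + 57020 = 131117
T ≈ 33.75 °C (< 100 °C, so full condensation is consistent).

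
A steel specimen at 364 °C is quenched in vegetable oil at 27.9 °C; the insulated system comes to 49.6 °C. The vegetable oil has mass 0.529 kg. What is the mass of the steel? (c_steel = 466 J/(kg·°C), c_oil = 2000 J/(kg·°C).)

Setting the total heat transfer to zero:
m·466·(49.6 − 364) + 0.529·2000·(49.6 − 27.9) = 0
-146510 m = -22959
m = -22959/-146510 ≈ 0.1567 kg

m ≈ 0.157 kg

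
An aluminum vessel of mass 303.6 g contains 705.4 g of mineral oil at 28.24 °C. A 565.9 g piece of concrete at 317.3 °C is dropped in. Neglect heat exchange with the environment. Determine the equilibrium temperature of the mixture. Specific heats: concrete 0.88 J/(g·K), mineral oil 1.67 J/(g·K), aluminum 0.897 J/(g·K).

T_f ≈ 102.1 °C

Let T be the final temperature. ΣQ_i = 0:
565.9×0.88×(T − 317.3) + 705.4×1.67×(T − 28.24) + 303.6×0.897×(T − 28.24) = 0
1948.3 T = 198971
T = 198971 / 1948.3 = 102 °C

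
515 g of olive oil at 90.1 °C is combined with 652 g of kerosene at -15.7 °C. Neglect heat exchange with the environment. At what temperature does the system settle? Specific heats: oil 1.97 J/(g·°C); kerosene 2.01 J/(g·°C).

Let T be the final temperature. ΣQ_i = 0:
515*1.97*(T − 90.1) + 652*2.01*(T − (-15.7)) = 0
1014.5(T − 90.1) + 1310.5(T − (-15.7)) = 0
2325.1 T = 70836
T = 70836 / 2325.1 = 30.5 °C

T_f ≈ 30.5 °C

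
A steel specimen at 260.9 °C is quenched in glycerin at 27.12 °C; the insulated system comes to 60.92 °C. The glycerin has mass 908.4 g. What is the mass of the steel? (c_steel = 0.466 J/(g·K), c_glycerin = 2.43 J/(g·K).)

m ≈ 801 g

Setting the total heat transfer to zero:
m·0.466·(60.92 − 260.9) + 908.4·2.43·(60.92 − 27.12) = 0
-93.19 m = -74611
m = -74611/-93.19 ≈ 800.6 g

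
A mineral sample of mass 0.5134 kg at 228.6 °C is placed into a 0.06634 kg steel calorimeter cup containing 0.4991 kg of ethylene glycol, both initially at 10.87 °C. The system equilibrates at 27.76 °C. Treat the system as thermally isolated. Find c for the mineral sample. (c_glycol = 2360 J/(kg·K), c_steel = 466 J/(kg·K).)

c ≈ 198 J/(kg·K)

Net heat exchanged in the isolated system is zero:
0.5134·c·(27.76 − 228.6) + 0.4991·2360·(27.76 − 10.87) + 0.06634·466·(27.76 − 10.87) = 0
-103.11 c = -20416
c = -20416/-103.11 ≈ 198 J/(kg·K)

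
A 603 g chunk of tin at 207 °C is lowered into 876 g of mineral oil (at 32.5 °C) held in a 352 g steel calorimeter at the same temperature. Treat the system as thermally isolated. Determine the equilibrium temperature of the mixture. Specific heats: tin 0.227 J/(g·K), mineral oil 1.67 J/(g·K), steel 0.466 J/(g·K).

T_f ≈ 46.0 °C

Net heat exchanged in the isolated system is zero:
603×0.227×(T − 207) + 876×1.67×(T − 32.5) + 352×0.466×(T − 32.5) = 0
136.88(T − 207) + 1462.9(T − 32.5) + 164.03(T − 32.5) = 0
(136.88 + 1462.9 + 164.03) T = 136.88×207 + 1462.9×32.5 + 164.03×32.5
T = 81210 / 1763.8 = 46 °C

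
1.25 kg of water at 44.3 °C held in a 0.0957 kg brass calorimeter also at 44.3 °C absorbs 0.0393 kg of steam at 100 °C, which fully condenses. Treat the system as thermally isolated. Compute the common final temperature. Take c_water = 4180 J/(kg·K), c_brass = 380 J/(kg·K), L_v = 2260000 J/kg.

Let T be the final temperature. ΣQ_i = 0:
steam→water at 100 °C releases m L_v = 0.0393·2260000 = 88818; condensed water 100 °C→T: 164.27(T − 100); original water: 5225(T − 44.3); cup: 36.37(T − 44.3)
5425.6 T = 88818 + 16427 + 233079 = 338324
T ≈ 62.36 °C (< 100 °C, so full condensation is consistent).

T_f ≈ 62.4 °C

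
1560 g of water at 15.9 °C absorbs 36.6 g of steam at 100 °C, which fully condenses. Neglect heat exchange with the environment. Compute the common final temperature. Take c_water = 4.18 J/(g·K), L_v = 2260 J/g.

T_f ≈ 30.2 °C

Setting the total heat transfer to zero:
condense steam: −36.6×2260 = −82716; condensate cools 100→T: 36.6×4.18×(T − 100) = 152.99(T − 100); original water: 6520.8(T − 15.9)
6673.8 T = 82716 + 15299 + 103681 = 201696
T ≈ 30.22 °C — below 100 °C, confirming all the steam condensed.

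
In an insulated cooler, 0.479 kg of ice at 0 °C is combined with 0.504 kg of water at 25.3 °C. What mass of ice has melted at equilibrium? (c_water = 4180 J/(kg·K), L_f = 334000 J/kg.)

Cooling the water to 0 °C releases 0.504×4180×25.3 = 53300 J.
Melting all 0.479 kg of ice would need 0.479×334000 = 159986 J.
53300 J < 159986 J, so only part of the ice melts and the system sits at 0 °C.
m_melted×334000 = 53300  ⇒  m_melted ≈ 0.1596 kg.

m_melted ≈ 0.16 kg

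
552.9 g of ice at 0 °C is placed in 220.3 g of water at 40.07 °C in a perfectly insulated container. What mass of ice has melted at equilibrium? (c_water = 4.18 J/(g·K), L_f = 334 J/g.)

Cooling the water to 0 °C releases 220.3×4.18×40.07 = 36899 J.
Fully melting the ice requires m_ice L_f = 552.9×334 = 184669 J.
36899 J < 184669 J, so only part of the ice melts and the system sits at 0 °C.
m_melted×334 = 36899  ⇒  m_melted ≈ 110.5 g.

m_melted ≈ 110 g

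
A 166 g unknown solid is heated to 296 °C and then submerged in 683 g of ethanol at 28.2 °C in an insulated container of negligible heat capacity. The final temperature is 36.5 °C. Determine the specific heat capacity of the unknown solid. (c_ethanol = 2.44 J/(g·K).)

c ≈ 0.321 J/(g·K)

m_s c (T_s − T_f) = m_ethanol c_ethanol (T_f − T_0):
166·c·(296 − 36.5) = 683·2.44·(36.5 − 28.2)
43077 c = 13832  ⇒  c ≈ 0.3211 J/(g·K)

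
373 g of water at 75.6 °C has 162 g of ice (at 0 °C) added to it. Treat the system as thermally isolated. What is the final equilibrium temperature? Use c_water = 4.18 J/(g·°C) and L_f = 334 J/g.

Taking heat into each body as positive, Σ m c ΔT = 0:
latent heat to melt: 162·334 = 54108; meltwater 0→T: 162·4.18·T = 677.16 T; water cools: 373·4.18·(T − 75.6) = 1559.1(T − 75.6)
2236.3 T = 117871 − 54108 = 63763
T ≈ 28.51 °C — above 0 °C, consistent with complete melting.

T_f ≈ 28.5 °C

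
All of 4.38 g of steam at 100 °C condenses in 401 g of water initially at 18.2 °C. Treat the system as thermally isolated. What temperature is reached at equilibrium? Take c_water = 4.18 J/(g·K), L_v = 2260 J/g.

T_f ≈ 24.9 °C

Let T be the final temperature. ΣQ_i = 0:
latent heat released on condensation: 4.38×2260 = 9898.8
  condensate cools 100→T: 4.38×4.18×(T − 100) = 18.31(T − 100)
  original water: 1676.2(T − 18.2)
1694.5 T = 9898.8 + 1830.8 + 30506 = 42236
T ≈ 24.93 °C — below 100 °C, confirming all the steam condensed.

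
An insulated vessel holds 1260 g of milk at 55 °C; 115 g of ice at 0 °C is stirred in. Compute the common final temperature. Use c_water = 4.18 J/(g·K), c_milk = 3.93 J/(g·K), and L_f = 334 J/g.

T_f ≈ 43.1 °C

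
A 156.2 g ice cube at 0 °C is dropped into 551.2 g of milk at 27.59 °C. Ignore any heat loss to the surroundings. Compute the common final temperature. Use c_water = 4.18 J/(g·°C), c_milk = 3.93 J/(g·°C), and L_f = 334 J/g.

Setting the total heat transfer to zero:
fusion: m_ice L_f = 156.2·334 = 52171
  warm the meltwater: 652.92 T
  milk: 2166.2(T − 27.59)
2819.1 T = 59766 − 52171 = 7595.1
T ≈ 2.69 °C — above 0 °C, consistent with complete melting.

T_f ≈ 2.7 °C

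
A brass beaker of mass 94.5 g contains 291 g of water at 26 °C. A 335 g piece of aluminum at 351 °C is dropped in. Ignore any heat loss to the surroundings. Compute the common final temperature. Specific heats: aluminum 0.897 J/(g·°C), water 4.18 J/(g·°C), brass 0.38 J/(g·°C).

T_f = Σ m_i c_i T_i / Σ m_i c_i:
T_f = (300.5×351 + 1216.4×26 + 35.91×26) / (300.5 + 1216.4 + 35.91)
    = 138033 / 1552.8 ≈ 88.89 °C

T_f ≈ 88.9 °C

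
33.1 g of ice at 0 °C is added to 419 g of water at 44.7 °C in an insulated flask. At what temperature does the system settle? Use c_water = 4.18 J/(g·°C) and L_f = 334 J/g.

Taking heat into each body as positive, Σ m c ΔT = 0:
melt ice: 33.1×334 = 11055
  warm the meltwater: 138.36 T
  water cools: 419×4.18×(T − 44.7) = 1751.4(T − 44.7)
1889.8 T = 78288 − 11055 = 67233
T ≈ 35.58 °C (positive, so assuming full melt was valid).

T_f ≈ 35.6 °C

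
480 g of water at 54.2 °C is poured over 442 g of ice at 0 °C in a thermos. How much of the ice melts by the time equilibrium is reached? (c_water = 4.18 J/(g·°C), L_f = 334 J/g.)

m_melted ≈ 326 g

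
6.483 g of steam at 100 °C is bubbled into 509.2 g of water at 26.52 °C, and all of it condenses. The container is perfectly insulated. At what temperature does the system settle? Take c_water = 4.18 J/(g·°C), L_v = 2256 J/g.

T_f ≈ 34.2 °C

Taking heat into each body as positive, Σ m c ΔT = 0:
condense steam: −6.483·2256 = −14626; condensate cools 100→T: 6.483·4.18·(T − 100) = 27.1(T − 100); original water: 2128.5(T − 26.52)
2155.6 T = 14626 + 2709.9 + 56447 = 73782
T ≈ 34.23 °C, under the boiling point, so the assumption holds.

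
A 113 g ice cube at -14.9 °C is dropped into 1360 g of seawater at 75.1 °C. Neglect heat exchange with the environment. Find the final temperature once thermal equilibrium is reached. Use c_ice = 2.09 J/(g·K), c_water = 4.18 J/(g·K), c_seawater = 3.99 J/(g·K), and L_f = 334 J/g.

T_f ≈ 62.1 °C

Energy conservation, ΣQ = 0:
warm ice to 0 °C: 113×2.09×(0 − (-14.9)) = 3518.9; melt ice: 113×334 = 37742; meltwater 0→T: 113×4.18×T = 472.34 T; seawater cools: 1360×3.99×(T − 75.1) = 5426.4(T − 75.1)
5898.7 T = 407523 − 41261 = 366262
T ≈ 62.09 °C — above 0 °C, consistent with complete melting.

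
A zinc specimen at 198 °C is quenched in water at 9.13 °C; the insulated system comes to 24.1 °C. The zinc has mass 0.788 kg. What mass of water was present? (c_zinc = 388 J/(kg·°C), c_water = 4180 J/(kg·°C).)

m ≈ 0.85 kg

|Q_zinc| = |Q_water|:
0.788×388×(198 − 24.1) = m×4180×(24.1 − 9.13)
62575 m = 53169  ⇒  m ≈ 0.8497 kg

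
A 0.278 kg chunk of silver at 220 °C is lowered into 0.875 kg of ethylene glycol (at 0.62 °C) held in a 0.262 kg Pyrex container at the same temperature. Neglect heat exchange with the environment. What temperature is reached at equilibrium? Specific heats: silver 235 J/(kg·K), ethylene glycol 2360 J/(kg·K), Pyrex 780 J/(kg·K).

T_f ≈ 6.8 °C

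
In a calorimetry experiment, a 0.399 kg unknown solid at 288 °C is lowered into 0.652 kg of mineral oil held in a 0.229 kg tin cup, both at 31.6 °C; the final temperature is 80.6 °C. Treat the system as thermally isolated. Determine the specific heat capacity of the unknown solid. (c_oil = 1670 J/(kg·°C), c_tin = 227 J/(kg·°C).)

c ≈ 676 J/(kg·°C)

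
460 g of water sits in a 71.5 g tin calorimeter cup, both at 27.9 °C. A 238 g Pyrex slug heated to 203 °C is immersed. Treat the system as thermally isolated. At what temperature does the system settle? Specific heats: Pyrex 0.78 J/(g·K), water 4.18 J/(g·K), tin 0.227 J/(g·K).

T_f = Σ m_i c_i T_i / Σ m_i c_i:
T_f = (185.64×203 + 1922.8×27.9 + 16.23×27.9) / (185.64 + 1922.8 + 16.23)
    = 91784 / 2124.7 ≈ 43.20 °C

T_f ≈ 43.2 °C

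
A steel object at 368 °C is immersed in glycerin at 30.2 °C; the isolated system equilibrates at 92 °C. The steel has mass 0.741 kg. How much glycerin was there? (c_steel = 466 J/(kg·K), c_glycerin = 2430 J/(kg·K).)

m ≈ 0.635 kg

Setting the total heat transfer to zero:
0.741×466×(92 − 368) + m×2430×(92 − 30.2) = 0
150174 m = 95304
m = 95304/150174 ≈ 0.6346 kg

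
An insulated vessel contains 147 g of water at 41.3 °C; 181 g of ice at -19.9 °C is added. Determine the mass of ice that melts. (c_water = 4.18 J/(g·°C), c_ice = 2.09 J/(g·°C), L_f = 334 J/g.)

m_melted ≈ 53.4 g

Cooling the water to 0 °C releases 147×4.18×41.3 = 25377 J.
Warming the ice to 0 °C takes 181×2.09×19.9 = 7528 J, leaving 17849 J for melting.
Melting all 181 g of ice would need 181×334 = 60454 J.
17849 J < 60454 J, so only part of the ice melts and the system sits at 0 °C.
m_melted×334 = 17849  ⇒  m_melted ≈ 53.44 g.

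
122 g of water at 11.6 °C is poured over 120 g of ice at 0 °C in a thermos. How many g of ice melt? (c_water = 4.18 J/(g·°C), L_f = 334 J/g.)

Water can give up m c ΔT = 122·4.18·11.6 = 5915.5 J before reaching 0 °C.
To melt every bit of ice: 120·334 = 40080 J.
That's not enough to melt it all — equilibrium is at 0 °C with ice remaining.
Mass melted = 5915.5/334 ≈ 17.71 g.

m_melted ≈ 17.7 g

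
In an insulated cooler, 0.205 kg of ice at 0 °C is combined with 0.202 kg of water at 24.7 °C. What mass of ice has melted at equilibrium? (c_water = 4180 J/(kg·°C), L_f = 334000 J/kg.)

m_melted ≈ 0.0624 kg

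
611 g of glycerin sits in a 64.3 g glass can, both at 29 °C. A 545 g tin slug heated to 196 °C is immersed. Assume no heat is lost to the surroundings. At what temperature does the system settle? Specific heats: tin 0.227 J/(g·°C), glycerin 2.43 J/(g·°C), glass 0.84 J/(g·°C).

T_f = Σ m_i c_i T_i / Σ m_i c_i:
T_f = (123.72×196 + 1484.7×29 + 54.01×29) / (123.72 + 1484.7 + 54.01)
    = 68872 / 1662.5 ≈ 41.43 °C

T_f ≈ 41.4 °C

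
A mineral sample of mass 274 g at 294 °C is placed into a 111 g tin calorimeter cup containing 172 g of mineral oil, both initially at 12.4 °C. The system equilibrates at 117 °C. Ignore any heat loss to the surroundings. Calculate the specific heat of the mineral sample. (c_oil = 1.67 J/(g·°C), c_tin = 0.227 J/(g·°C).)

Energy conservation, ΣQ = 0:
274·c·(117 − 294) + 172·1.67·(117 − 12.4) + 111·0.227·(117 − 12.4) = 0
-48498 c = -32681
c = -32681/-48498 ≈ 0.6739 J/(g·°C)

c ≈ 0.674 J/(g·°C)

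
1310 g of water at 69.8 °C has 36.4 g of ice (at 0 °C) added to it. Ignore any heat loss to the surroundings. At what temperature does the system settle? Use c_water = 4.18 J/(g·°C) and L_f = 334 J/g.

Net heat exchanged in the isolated system is zero:
melt ice: 36.4·334 = 12158; meltwater 0→T: 36.4·4.18·T = 152.15 T; water cools: 1310·4.18·(T − 69.8) = 5475.8(T − 69.8)
5628 T = 382211 − 12158 = 370053
T ≈ 65.75 °C. Since T > 0 °C, the all-ice-melts assumption holds.

T_f ≈ 65.8 °C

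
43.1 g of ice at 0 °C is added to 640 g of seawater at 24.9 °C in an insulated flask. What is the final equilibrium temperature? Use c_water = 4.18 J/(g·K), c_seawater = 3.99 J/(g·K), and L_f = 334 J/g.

T_f ≈ 18.0 °C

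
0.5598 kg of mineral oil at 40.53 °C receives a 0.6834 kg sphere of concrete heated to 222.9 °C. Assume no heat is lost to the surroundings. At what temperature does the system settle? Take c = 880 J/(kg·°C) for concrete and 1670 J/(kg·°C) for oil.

T_f ≈ 111.9 °C

Set heat shed by the hot body equal to heat absorbed by the cold body:
0.6834·880·(222.9 − T) = 0.5598·1670·(T − 40.53)
601.39(222.9 − T) = 934.87(T − 40.53)
1536.3 T = 171940  ⇒  T ≈ 111.92 °C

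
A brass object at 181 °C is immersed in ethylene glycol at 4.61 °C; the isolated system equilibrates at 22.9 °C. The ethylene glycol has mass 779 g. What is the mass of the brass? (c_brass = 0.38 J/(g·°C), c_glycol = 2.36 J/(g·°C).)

Conservation of energy gives ΣQ = 0:
m×0.38×(22.9 − 181) + 779×2.36×(22.9 − 4.61) = 0
-60.08 m = -33625
m = -33625/-60.08 ≈ 559.7 g

m ≈ 560 g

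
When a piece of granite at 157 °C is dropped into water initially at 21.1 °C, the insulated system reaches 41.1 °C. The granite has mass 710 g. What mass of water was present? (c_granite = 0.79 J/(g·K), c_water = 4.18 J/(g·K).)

|Q_granite| = |Q_water|:
710×0.79×(157 − 41.1) = m×4.18×(41.1 − 21.1)
83.6 m = 65008  ⇒  m ≈ 777.6 g

m ≈ 778 g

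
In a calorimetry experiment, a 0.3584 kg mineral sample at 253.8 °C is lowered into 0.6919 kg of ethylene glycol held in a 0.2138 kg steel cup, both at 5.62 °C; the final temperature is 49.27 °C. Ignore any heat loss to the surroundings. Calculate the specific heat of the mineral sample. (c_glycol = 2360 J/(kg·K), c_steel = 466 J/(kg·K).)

Setting the total heat transfer to zero:
0.3584·c·(49.27 − 253.8) + 0.6919·2360·(49.27 − 5.62) + 0.2138·466·(49.27 − 5.62) = 0
-73.3 c = -75624
c = -75624/-73.3 ≈ 1032 J/(kg·K)

c ≈ 1030 J/(kg·K)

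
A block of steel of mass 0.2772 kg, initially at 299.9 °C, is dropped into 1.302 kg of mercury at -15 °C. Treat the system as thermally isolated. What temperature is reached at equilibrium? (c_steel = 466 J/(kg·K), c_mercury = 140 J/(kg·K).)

T_f = Σ m_i c_i T_i / Σ m_i c_i:
T_f = (129.18*299.9 + 182.28*(-15)) / (129.18 + 182.28)
    = 36005 / 311.46 ≈ 115.60 °C

T_f ≈ 115.6 °C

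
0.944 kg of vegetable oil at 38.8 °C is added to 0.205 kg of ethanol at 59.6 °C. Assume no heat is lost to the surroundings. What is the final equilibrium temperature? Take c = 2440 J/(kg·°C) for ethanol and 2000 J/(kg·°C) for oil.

Heat lost by the ethanol equals heat gained by the oil:
0.205·2440·(59.6 − T) = 0.944·2000·(T − 38.8)
500.2(59.6 − T) = 1888(T − 38.8)
2388.2 T = 103066  ⇒  T ≈ 43.16 °C

T_f ≈ 43.2 °C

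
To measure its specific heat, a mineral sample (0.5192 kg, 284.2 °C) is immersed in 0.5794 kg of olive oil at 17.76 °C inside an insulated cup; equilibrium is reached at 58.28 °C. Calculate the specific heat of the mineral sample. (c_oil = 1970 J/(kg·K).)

c ≈ 394 J/(kg·K)

Taking heat into each body as positive, Σ m c ΔT = 0:
0.5192×c×(58.28 − 284.2) + 0.5794×1970×(58.28 − 17.76) = 0
-117.3 c = -46250
c = -46250/-117.3 ≈ 394.3 J/(kg·K)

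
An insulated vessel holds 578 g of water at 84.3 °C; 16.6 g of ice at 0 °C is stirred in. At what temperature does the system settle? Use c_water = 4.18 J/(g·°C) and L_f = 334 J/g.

T_f ≈ 79.7 °C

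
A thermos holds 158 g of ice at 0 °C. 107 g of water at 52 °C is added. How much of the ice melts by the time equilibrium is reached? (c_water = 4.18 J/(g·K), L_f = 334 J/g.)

m_melted ≈ 69.6 g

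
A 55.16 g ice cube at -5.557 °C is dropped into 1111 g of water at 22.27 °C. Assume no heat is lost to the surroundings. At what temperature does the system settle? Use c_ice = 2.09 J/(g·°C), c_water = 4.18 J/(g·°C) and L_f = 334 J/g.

T_f ≈ 17.3 °C

Conservation of energy gives ΣQ = 0:
warm ice to 0 °C: 55.16·2.09·(0 − (-5.557)) = 640.64
  latent heat to melt: 55.16·334 = 18423
  warm the meltwater: 230.57 T
  water cools: 1111·4.18·(T − 22.27) = 4644(T − 22.27)
4874.5 T = 103421 − 19064 = 84357
T ≈ 17.31 °C. Since T > 0 °C, the all-ice-melts assumption holds.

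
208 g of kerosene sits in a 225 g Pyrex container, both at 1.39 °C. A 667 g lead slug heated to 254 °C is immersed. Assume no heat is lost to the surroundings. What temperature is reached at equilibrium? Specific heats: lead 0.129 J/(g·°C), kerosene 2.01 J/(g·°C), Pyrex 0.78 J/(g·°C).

T_f ≈ 33.4 °C

Conservation of energy gives ΣQ = 0:
667·0.129·(T − 254) + 208·2.01·(T − 1.39) + 225·0.78·(T − 1.39) = 0
86.04(T − 254) + 418.08(T − 1.39) + 175.5(T − 1.39) = 0
679.62 T = 22680
T = 22680/679.62 ≈ 33.37 °C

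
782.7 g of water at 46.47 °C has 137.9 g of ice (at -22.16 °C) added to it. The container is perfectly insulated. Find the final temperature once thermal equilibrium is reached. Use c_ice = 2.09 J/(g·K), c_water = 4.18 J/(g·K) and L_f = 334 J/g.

T_f ≈ 25.9 °C

Energy conservation, ΣQ = 0:
ice -22.16→0 °C: 137.9·2.09·22.16 = 6386.8; melt ice: 137.9·334 = 46059; meltwater 0→T: 137.9·4.18·T = 576.42 T; water cools: 782.7·4.18·(T − 46.47) = 3271.7(T − 46.47)
3848.1 T = 152035 − 52445 = 99590
T ≈ 25.88 °C. Since T > 0 °C, the all-ice-melts assumption holds.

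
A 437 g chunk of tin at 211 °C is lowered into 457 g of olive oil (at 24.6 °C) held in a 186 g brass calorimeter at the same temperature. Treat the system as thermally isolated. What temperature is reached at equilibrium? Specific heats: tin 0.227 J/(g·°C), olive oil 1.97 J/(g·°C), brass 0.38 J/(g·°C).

T_f ≈ 41.9 °C

With ΣQ=0 the equilibrium temperature is the m·c-weighted mean:
T_f = (99.2·211 + 900.29·24.6 + 70.68·24.6) / (99.2 + 900.29 + 70.68)
    = 44817 / 1070.2 ≈ 41.88 °C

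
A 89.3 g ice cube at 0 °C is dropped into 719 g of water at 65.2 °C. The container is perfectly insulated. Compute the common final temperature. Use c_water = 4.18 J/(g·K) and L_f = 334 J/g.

T_f ≈ 49.2 °C

Taking heat into each body as positive, Σ m c ΔT = 0:
fusion: m_ice L_f = 89.3×334 = 29826
  meltwater 0→T: 89.3×4.18×T = 373.27 T
  water: 3005.4(T − 65.2)
3378.7 T = 195953 − 29826 = 166127
T ≈ 49.17 °C. Since T > 0 °C, the all-ice-melts assumption holds.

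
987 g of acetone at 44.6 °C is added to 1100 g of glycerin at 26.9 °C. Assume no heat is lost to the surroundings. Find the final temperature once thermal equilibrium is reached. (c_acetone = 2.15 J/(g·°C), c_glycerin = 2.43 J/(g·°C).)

T_f ≈ 34.7 °C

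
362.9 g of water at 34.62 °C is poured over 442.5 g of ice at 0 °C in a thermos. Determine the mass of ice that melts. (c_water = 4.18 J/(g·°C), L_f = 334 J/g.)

m_melted ≈ 157 g

Heat available from the water dropping to 0 °C: 362.9×4.18×34.62 = 52516 J.
Fully melting the ice requires m_ice L_f = 442.5×334 = 147795 J.
Since 52516 < 147795 J, not all the ice melts; equilibrium is at 0 °C.
Mass melted = 52516/334 ≈ 157.2 g.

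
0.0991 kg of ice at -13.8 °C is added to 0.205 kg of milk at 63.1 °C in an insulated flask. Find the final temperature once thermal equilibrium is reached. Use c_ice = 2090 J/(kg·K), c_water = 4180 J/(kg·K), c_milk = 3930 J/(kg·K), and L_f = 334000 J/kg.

T_f ≈ 12.2 °C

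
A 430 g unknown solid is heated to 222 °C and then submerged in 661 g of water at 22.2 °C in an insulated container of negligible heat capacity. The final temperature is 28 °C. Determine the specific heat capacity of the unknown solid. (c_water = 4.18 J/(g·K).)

m_s c (T_s − T_f) = m_water c_water (T_f − T_0):
430×c×(222 − 28) = 661×4.18×(28 − 22.2)
83420 c = 16025  ⇒  c ≈ 0.1921 J/(g·K)

c ≈ 0.192 J/(g·K)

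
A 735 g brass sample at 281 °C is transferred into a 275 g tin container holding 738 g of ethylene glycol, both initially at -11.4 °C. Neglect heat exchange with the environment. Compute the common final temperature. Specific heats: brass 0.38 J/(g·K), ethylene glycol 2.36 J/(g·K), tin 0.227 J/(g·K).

T_f ≈ 27.8 °C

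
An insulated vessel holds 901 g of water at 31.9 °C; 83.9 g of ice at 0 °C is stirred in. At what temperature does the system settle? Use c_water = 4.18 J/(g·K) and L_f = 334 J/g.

T_f ≈ 22.4 °C

Heat gained plus heat lost sum to zero:
fusion: m_ice L_f = 83.9×334 = 28023
  meltwater 0→T: 83.9×4.18×T = 350.7 T
  water cools: 901×4.18×(T − 31.9) = 3766.2(T − 31.9)
4116.9 T = 120141 − 28023 = 92119
T ≈ 22.38 °C — above 0 °C, consistent with complete melting.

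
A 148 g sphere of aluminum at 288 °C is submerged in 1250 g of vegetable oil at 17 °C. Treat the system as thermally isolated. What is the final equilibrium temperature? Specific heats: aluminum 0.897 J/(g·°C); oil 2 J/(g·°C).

Energy conservation, ΣQ = 0:
148*0.897*(T − 288) + 1250*2*(T − 17) = 0
132.76(T − 288) + 2500(T − 17) = 0
(132.76 + 2500) T = 132.76*288 + 2500*17
T = 80734 / 2632.8 = 30.7 °C

T_f ≈ 30.7 °C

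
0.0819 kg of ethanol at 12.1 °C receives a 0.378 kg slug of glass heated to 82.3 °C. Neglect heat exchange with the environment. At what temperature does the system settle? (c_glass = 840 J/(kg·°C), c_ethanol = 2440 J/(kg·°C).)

T_f is the heat-capacity-weighted average of the initial temperatures:
T_f = (317.52·82.3 + 199.84·12.1) / (317.52 + 199.84)
    = 28550 / 517.36 ≈ 55.18 °C

T_f ≈ 55.2 °C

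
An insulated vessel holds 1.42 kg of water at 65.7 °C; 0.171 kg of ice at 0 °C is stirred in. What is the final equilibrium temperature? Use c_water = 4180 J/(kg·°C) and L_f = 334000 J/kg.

Setting the total heat transfer to zero:
fusion: m_ice L_f = 0.171×334000 = 57114; meltwater 0→T: 0.171×4180×T = 714.78 T; water: 5935.6(T − 65.7)
6650.4 T = 389969 − 57114 = 332855
T ≈ 50.05 °C — above 0 °C, consistent with complete melting.

T_f ≈ 50.1 °C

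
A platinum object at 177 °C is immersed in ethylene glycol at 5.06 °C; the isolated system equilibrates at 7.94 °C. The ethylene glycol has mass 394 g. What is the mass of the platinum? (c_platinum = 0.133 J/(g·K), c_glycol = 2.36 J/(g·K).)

m ≈ 119 g

|Q_platinum| = |Q_glycol|:
m·0.133·(177 − 7.94) = 394·2.36·(7.94 − 5.06)
22.48 m = 2677.9  ⇒  m ≈ 119.1 g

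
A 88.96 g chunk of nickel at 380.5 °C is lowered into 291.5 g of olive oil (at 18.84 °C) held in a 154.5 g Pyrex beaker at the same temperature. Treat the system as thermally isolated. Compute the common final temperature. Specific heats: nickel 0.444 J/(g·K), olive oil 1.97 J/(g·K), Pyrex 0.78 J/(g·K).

T_f ≈ 38.3 °C

Taking heat into each body as positive, Σ m c ΔT = 0:
88.96×0.444×(T − 380.5) + 291.5×1.97×(T − 18.84) + 154.5×0.78×(T − 18.84) = 0
(39.5 + 574.25 + 120.51) T = 39.5×380.5 + 574.25×18.84 + 120.51×18.84
T ≈ 38.29 °C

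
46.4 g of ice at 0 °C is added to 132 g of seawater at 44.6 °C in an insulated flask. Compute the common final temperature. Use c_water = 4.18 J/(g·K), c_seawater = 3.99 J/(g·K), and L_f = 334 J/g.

T_f ≈ 11.1 °C

Sum of m c ΔT and latent-heat terms is zero:
fusion: m_ice L_f = 46.4×334 = 15498; meltwater 0→T: 46.4×4.18×T = 193.95 T; seawater: 526.68(T − 44.6)
720.63 T = 23490 − 15498 = 7992.3
T ≈ 11.09 °C. Since T > 0 °C, the all-ice-melts assumption holds.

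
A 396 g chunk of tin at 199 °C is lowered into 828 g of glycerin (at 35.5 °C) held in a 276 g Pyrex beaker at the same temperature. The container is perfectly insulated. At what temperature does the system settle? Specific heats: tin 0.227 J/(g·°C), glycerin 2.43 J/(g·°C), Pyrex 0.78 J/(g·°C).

T_f ≈ 41.8 °C

T_f = Σ m_i c_i T_i / Σ m_i c_i:
T_f = (89.89*199 + 2012*35.5 + 215.28*35.5) / (89.89 + 2012 + 215.28)
    = 96958 / 2317.2 ≈ 41.84 °C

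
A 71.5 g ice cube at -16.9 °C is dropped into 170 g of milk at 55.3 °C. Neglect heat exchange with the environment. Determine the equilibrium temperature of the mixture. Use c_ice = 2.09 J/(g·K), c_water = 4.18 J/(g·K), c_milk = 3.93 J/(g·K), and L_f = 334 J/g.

T_f ≈ 10.9 °C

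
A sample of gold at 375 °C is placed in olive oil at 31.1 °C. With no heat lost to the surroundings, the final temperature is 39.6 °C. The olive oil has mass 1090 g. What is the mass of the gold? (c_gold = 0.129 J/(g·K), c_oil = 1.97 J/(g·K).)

m ≈ 422 g

Heat lost by the gold = heat gained by the oil:
m·0.129·(375 − 39.6) = 1090·1.97·(39.6 − 31.1)
43.27 m = 18252  ⇒  m ≈ 421.9 g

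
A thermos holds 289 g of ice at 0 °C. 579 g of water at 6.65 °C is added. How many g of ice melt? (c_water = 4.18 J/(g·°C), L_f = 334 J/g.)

m_melted ≈ 48.2 g

Cooling the water to 0 °C releases 579×4.18×6.65 = 16094 J.
Melting all 289 g of ice would need 289×334 = 96526 J.
Since 16094 < 96526 J, not all the ice melts; equilibrium is at 0 °C.
Mass melted = 16094/334 ≈ 48.19 g.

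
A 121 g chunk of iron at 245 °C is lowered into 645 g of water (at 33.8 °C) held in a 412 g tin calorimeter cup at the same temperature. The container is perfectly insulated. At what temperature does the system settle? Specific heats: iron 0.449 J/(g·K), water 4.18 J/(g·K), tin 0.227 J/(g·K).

T_f ≈ 37.8 °C

T_f = Σ m_i c_i T_i / Σ m_i c_i:
T_f = (54.33*245 + 2696.1*33.8 + 93.52*33.8) / (54.33 + 2696.1 + 93.52)
    = 107600 / 2844 ≈ 37.83 °C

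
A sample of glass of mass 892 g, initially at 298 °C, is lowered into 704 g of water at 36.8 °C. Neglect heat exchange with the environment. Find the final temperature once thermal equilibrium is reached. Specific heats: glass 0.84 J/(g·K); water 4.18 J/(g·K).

T_f ≈ 89.8 °C

T_f is the heat-capacity-weighted average of the initial temperatures:
T_f = (749.28×298 + 2942.7×36.8) / (749.28 + 2942.7)
    = 331578 / 3692 ≈ 89.81 °C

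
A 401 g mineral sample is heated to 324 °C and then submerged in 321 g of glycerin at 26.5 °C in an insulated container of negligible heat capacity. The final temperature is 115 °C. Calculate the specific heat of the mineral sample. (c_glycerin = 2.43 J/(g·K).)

Taking heat into each body as positive, Σ m c ΔT = 0:
401×c×(115 − 324) + 321×2.43×(115 − 26.5) = 0
-83809 c = -69033
c = -69033/-83809 ≈ 0.8237 J/(g·K)

c ≈ 0.824 J/(g·K)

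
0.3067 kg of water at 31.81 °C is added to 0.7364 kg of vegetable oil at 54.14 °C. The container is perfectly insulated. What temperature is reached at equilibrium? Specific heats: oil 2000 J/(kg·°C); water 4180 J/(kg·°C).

T_f ≈ 43.7 °C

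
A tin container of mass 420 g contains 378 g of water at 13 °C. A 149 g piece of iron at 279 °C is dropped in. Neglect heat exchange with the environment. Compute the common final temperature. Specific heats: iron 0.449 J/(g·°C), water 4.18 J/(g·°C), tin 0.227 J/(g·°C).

T_f ≈ 23.2 °C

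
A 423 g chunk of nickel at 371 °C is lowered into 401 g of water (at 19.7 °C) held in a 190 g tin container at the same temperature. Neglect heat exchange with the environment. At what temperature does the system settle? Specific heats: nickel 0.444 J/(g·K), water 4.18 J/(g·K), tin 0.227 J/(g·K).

Setting the total heat transfer to zero:
423·0.444·(T − 371) + 401·4.18·(T − 19.7) + 190·0.227·(T − 19.7) = 0
187.81(T − 371) + 1676.2(T − 19.7) + 43.13(T − 19.7) = 0
(187.81 + 1676.2 + 43.13) T = 187.81·371 + 1676.2·19.7 + 43.13·19.7
T = 103549 / 1907.1 = 54.3 °C

T_f ≈ 54.3 °C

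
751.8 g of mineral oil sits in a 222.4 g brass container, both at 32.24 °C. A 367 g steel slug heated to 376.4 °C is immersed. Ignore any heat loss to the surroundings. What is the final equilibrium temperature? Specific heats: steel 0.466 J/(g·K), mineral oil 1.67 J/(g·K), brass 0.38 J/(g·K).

Heat gained plus heat lost sum to zero:
367·0.466·(T − 376.4) + 751.8·1.67·(T − 32.24) + 222.4·0.38·(T − 32.24) = 0
171.02(T − 376.4) + 1255.5(T − 32.24) + 84.51(T − 32.24) = 0
(171.02 + 1255.5 + 84.51) T = 171.02·376.4 + 1255.5·32.24 + 84.51·32.24
T = 107575/1511 ≈ 71.19 °C

T_f ≈ 71.2 °C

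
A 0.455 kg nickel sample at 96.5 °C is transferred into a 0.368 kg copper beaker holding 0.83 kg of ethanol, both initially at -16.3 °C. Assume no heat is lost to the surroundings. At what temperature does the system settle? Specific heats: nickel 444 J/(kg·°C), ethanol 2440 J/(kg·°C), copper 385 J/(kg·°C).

T_f ≈ -6.7 °C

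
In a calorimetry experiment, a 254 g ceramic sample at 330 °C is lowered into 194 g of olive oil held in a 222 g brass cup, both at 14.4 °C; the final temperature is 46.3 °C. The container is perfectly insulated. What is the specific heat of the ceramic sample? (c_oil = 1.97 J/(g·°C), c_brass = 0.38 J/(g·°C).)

c ≈ 0.207 J/(g·°C)

Net heat exchanged in the isolated system is zero:
254×c×(46.3 − 330) + 194×1.97×(46.3 − 14.4) + 222×0.38×(46.3 − 14.4) = 0
-72060 c = -14883
c = -14883/-72060 ≈ 0.2065 J/(g·°C)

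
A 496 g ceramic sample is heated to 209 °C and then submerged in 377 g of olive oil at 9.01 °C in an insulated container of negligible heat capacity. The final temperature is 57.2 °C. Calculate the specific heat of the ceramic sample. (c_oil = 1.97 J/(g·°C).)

c ≈ 0.475 J/(g·°C)

Heat lost by the ceramic sample = heat gained by the oil:
496×c×(209 − 57.2) = 377×1.97×(57.2 − 9.01)
75293 c = 35790  ⇒  c ≈ 0.4753 J/(g·°C)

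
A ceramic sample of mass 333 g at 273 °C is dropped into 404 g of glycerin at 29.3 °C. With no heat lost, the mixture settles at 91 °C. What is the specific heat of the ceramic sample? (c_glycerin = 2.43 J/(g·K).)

c ≈ 0.999 J/(g·K)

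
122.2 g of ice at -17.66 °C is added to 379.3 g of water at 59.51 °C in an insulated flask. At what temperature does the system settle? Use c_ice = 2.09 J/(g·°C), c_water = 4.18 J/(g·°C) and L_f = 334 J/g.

T_f ≈ 23.4 °C

Taking heat into each body as positive, Σ m c ΔT = 0:
ice -17.66→0 °C: 122.2×2.09×17.66 = 4510.3
  latent heat to melt: 122.2×334 = 40815
  warm the meltwater: 510.8 T
  water cools: 379.3×4.18×(T − 59.51) = 1585.5(T − 59.51)
2096.3 T = 94352 − 45325 = 49026
T ≈ 23.39 °C (positive, so assuming full melt was valid).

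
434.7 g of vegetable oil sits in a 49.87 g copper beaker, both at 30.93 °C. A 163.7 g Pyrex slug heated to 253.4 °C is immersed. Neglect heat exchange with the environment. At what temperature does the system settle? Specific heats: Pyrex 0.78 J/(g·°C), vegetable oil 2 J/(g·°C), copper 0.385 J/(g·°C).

Heat gained plus heat lost sum to zero:
163.7·0.78·(T − 253.4) + 434.7·2·(T − 30.93) + 49.87·0.385·(T − 30.93) = 0
1016.3 T = 59840
T = 59840 / 1016.3 = 58.9 °C

T_f ≈ 58.9 °C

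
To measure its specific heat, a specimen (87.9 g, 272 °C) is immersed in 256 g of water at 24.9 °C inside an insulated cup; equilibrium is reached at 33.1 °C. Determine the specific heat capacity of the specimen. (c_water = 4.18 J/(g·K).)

c ≈ 0.418 J/(g·K)

m_s c (T_s − T_f) = m_water c_water (T_f − T_0):
87.9×c×(272 − 33.1) = 256×4.18×(33.1 − 24.9)
20999 c = 8774.7  ⇒  c ≈ 0.4179 J/(g·K)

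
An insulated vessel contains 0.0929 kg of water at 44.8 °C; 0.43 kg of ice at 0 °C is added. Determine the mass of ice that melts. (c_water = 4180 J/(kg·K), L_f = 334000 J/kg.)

m_melted ≈ 0.0521 kg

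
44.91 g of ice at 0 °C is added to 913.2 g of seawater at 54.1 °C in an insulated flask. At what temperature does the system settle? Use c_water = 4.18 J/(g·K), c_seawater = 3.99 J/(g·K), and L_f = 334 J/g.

Setting the total heat transfer to zero:
fusion: m_ice L_f = 44.91×334 = 15000; meltwater 0→T: 44.91×4.18×T = 187.72 T; seawater: 3643.7(T − 54.1)
3831.4 T = 197122 − 15000 = 182122
T ≈ 47.53 °C — above 0 °C, consistent with complete melting.

T_f ≈ 47.5 °C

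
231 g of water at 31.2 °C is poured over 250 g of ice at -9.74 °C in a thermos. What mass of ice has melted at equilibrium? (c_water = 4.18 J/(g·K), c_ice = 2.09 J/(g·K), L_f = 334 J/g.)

Water can give up m c ΔT = 231×4.18×31.2 = 30126 J before reaching 0 °C.
Warming the ice to 0 °C takes 250×2.09×9.74 = 5089.2 J, leaving 25037 J for melting.
Melting all 250 g of ice would need 250×334 = 83500 J.
Since 25037 < 83500 J, not all the ice melts; equilibrium is at 0 °C.
m_melted×334 = 25037  ⇒  m_melted ≈ 74.96 g.

m_melted ≈ 75 g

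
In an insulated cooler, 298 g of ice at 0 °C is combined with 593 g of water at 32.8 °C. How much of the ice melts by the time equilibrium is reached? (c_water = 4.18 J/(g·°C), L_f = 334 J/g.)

m_melted ≈ 243 g

Cooling the water to 0 °C releases 593×4.18×32.8 = 81303 J.
Melting all 298 g of ice would need 298×334 = 99532 J.
That's not enough to melt it all — equilibrium is at 0 °C with ice remaining.
Mass melted = 81303/334 ≈ 243.4 g.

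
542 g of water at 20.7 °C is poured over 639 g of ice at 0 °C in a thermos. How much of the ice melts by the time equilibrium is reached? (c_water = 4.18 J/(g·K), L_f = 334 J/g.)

Cooling the water to 0 °C releases 542·4.18·20.7 = 46897 J.
Melting all 639 g of ice would need 639·334 = 213426 J.
Since 46897 < 213426 J, not all the ice melts; equilibrium is at 0 °C.
m_melt = 46897 / L_f = 140.4 g.

m_melted ≈ 140 g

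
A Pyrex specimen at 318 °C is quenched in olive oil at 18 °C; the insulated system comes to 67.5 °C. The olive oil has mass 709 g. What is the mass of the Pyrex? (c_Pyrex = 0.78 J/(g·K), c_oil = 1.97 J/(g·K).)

Net heat exchanged in the isolated system is zero:
m×0.78×(67.5 − 318) + 709×1.97×(67.5 − 18) = 0
-195.39 m = -69138
m = -69138/-195.39 ≈ 353.8 g

m ≈ 354 g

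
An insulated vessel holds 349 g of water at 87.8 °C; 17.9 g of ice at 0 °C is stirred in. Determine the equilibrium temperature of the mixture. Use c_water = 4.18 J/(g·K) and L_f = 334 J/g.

T_f ≈ 79.6 °C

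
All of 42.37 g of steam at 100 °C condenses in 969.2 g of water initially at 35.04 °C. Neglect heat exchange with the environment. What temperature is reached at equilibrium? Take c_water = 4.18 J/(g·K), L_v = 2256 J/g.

Taking heat into each body as positive, Σ m c ΔT = 0:
steam→water at 100 °C releases m L_v = 42.37·2256 = 95587
  condensate cools 100→T: 42.37·4.18·(T − 100) = 177.11(T − 100)
  water warms: 969.2·4.18·(T − 35.04) = 4051.3(T − 35.04)
4228.4 T = 95587 + 17711 + 141956 = 255253
T ≈ 60.37 °C — below 100 °C, confirming all the steam condensed.

T_f ≈ 60.4 °C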